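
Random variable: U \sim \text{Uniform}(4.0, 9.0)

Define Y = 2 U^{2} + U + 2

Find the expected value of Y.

E[Y] = 2*E[U²] + 1*E[U] + 2
E[U] = 6.5
E[U²] = Var(U) + (E[U])² = 2.0833333 + 42.25 = 44.333333
E[Y] = 2*44.333333 + 1*6.5 + 2 = 97.166667

97.166667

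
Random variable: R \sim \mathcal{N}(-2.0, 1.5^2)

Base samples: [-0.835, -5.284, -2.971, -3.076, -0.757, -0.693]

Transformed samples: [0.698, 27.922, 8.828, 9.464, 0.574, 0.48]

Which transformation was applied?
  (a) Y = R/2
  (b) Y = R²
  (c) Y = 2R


Checking option (b) Y = R²:
  R = -0.835 -> Y = 0.698 ✓
  R = -5.284 -> Y = 27.922 ✓
  R = -2.971 -> Y = 8.828 ✓
All samples match this transformation.

(b) R²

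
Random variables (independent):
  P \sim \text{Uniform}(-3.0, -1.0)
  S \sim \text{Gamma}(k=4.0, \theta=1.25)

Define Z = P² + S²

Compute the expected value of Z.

E[Z] = E[P²] + E[S²]
E[P²] = Var(P) + E[P]² = 0.33333333 + 4 = 4.3333333
E[S²] = Var(S) + E[S]² = 6.25 + 25 = 31.25
E[Z] = 4.3333333 + 31.25 = 35.583333

35.583333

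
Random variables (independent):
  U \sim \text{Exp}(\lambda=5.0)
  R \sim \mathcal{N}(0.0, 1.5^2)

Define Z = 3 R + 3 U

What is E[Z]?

E[Z] = 3*E[U] + 3*E[R]
E[U] = 0.2
E[R] = 0
E[Z] = 3*0.2 + 3*0 = 0.6

0.6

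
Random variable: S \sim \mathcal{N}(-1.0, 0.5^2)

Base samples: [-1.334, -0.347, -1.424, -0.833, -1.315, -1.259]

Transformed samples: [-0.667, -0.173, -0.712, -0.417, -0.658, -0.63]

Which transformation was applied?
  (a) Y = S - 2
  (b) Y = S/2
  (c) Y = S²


Checking option (b) Y = S/2:
  S = -1.334 -> Y = -0.667 ✓
  S = -0.347 -> Y = -0.173 ✓
  S = -1.424 -> Y = -0.712 ✓
All samples match this transformation.

(b) S/2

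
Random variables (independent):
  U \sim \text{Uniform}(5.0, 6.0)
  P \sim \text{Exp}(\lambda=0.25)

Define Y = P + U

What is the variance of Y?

For independent RVs: Var(aX + bY) = a²Var(X) + b²Var(Y)
Var(U) = 0.083333333
Var(P) = 16
Var(Y) = 1²*0.083333333 + 1²*16
= 1*0.083333333 + 1*16 = 16.083333

16.083333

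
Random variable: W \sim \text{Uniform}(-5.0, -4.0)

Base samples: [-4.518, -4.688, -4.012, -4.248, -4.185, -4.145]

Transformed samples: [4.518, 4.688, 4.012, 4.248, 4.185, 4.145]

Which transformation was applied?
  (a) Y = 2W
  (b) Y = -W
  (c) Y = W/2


Checking option (b) Y = -W:
  W = -4.518 -> Y = 4.518 ✓
  W = -4.688 -> Y = 4.688 ✓
  W = -4.012 -> Y = 4.012 ✓
All samples match this transformation.

(b) -W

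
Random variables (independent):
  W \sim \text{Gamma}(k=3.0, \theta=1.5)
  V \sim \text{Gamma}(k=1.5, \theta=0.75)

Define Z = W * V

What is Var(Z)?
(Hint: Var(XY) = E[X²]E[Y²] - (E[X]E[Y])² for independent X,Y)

Var(XY) = E[X²]E[Y²] - (E[X]E[Y])²
E[W] = 4.5, Var(W) = 6.75
E[V] = 1.125, Var(V) = 0.84375
E[W²] = 6.75 + 4.5² = 27
E[V²] = 0.84375 + 1.125² = 2.109375
Var(Z) = 27*2.109375 - (4.5*1.125)²
= 56.953125 - 25.628906 = 31.324219

31.324219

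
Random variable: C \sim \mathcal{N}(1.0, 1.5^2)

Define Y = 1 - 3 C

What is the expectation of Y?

For Y = -3C + 1:
E[Y] = -3 * E[C] + 1
E[C] = 1.0 = 1
E[Y] = -3 * 1 + 1 = -2

-2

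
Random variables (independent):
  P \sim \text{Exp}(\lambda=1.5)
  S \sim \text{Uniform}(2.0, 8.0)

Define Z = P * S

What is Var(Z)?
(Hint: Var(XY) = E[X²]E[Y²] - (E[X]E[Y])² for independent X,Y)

Var(XY) = E[X²]E[Y²] - (E[X]E[Y])²
E[P] = 0.66666667, Var(P) = 0.44444444
E[S] = 5, Var(S) = 3
E[P²] = 0.44444444 + 0.66666667² = 0.88888889
E[S²] = 3 + 5² = 28
Var(Z) = 0.88888889*28 - (0.66666667*5)²
= 24.888889 - 11.111111 = 13.777778

13.777778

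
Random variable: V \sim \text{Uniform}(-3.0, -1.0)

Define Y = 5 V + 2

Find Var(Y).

For Y = aV + b: Var(Y) = a² * Var(V)
Var(V) = (-1 + 3)^2/12 = 0.33333333
Var(Y) = 5² * 0.33333333 = 25 * 0.33333333 = 8.3333333

8.3333333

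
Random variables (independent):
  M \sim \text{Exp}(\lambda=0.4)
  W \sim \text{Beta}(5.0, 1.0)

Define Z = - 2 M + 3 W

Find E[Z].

E[Z] = -2*E[M] + 3*E[W]
E[M] = 2.5
E[W] = 0.83333333
E[Z] = -2*2.5 + 3*0.83333333 = -2.5

-2.5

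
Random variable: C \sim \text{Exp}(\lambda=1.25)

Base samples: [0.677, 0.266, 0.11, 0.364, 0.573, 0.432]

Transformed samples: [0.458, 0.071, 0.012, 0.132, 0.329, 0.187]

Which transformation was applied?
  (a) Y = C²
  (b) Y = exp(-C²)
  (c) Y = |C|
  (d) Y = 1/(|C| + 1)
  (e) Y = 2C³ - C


Checking option (a) Y = C²:
  C = 0.677 -> Y = 0.458 ✓
  C = 0.266 -> Y = 0.071 ✓
  C = 0.11 -> Y = 0.012 ✓
All samples match this transformation.

(a) C²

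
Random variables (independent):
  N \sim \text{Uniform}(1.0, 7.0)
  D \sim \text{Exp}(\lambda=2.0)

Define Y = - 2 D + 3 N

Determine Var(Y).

For independent RVs: Var(aX + bY) = a²Var(X) + b²Var(Y)
Var(N) = 3
Var(D) = 0.25
Var(Y) = 3²*3 + (-2)²*0.25
= 9*3 + 4*0.25 = 28

28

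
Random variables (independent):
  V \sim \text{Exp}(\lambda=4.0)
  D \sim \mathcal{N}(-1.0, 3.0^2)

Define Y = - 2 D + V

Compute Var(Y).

For independent RVs: Var(aX + bY) = a²Var(X) + b²Var(Y)
Var(V) = 0.0625
Var(D) = 9
Var(Y) = 1²*0.0625 + (-2)²*9
= 1*0.0625 + 4*9 = 36.0625

36.0625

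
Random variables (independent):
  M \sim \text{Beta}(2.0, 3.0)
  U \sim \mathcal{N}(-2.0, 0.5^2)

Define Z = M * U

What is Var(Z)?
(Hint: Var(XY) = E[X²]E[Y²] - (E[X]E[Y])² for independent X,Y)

Var(XY) = E[X²]E[Y²] - (E[X]E[Y])²
E[M] = 0.4, Var(M) = 0.04
E[U] = -2, Var(U) = 0.25
E[M²] = 0.04 + 0.4² = 0.2
E[U²] = 0.25 + (-2)² = 4.25
Var(Z) = 0.2*4.25 - (0.4*(-2))²
= 0.85 - 0.64 = 0.21

0.21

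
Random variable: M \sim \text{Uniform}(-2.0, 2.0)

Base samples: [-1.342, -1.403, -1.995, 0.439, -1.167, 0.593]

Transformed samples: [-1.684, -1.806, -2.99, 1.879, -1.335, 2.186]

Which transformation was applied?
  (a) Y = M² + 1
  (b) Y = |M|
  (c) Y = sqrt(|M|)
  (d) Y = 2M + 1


Checking option (d) Y = 2M + 1:
  M = -1.342 -> Y = -1.684 ✓
  M = -1.403 -> Y = -1.806 ✓
  M = -1.995 -> Y = -2.99 ✓
All samples match this transformation.

(d) 2M + 1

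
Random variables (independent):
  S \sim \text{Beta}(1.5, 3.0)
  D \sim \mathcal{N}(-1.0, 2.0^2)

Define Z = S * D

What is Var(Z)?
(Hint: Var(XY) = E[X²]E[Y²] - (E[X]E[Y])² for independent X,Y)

Var(XY) = E[X²]E[Y²] - (E[X]E[Y])²
E[S] = 0.33333333, Var(S) = 0.04040404
E[D] = -1, Var(D) = 4
E[S²] = 0.04040404 + 0.33333333² = 0.15151515
E[D²] = 4 + (-1)² = 5
Var(Z) = 0.15151515*5 - (0.33333333*(-1))²
= 0.75757576 - 0.11111111 = 0.64646465

0.64646465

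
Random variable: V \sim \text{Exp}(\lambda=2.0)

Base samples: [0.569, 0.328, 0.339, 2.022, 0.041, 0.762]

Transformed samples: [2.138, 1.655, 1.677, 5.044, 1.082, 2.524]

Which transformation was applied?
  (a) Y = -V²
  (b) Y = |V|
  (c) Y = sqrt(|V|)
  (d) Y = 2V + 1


Checking option (d) Y = 2V + 1:
  V = 0.569 -> Y = 2.138 ✓
  V = 0.328 -> Y = 1.655 ✓
  V = 0.339 -> Y = 1.677 ✓
All samples match this transformation.

(d) 2V + 1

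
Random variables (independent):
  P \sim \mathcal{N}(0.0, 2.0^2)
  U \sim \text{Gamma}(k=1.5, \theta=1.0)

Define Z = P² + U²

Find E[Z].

E[Z] = E[P²] + E[U²]
E[P²] = Var(P) + E[P]² = 4 + 0 = 4
E[U²] = Var(U) + E[U]² = 1.5 + 2.25 = 3.75
E[Z] = 4 + 3.75 = 7.75

7.75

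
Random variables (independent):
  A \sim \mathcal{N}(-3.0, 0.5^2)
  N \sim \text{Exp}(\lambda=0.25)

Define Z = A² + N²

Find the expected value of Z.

E[Z] = E[A²] + E[N²]
E[A²] = Var(A) + E[A]² = 0.25 + 9 = 9.25
E[N²] = Var(N) + E[N]² = 16 + 16 = 32
E[Z] = 9.25 + 32 = 41.25

41.25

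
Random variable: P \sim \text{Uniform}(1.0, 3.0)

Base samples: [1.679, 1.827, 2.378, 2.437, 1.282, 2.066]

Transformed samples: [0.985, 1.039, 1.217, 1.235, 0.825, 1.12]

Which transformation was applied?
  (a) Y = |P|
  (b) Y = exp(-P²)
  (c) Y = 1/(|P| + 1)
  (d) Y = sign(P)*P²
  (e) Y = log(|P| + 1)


Checking option (e) Y = log(|P| + 1):
  P = 1.679 -> Y = 0.985 ✓
  P = 1.827 -> Y = 1.039 ✓
  P = 2.378 -> Y = 1.217 ✓
All samples match this transformation.

(e) log(|P| + 1)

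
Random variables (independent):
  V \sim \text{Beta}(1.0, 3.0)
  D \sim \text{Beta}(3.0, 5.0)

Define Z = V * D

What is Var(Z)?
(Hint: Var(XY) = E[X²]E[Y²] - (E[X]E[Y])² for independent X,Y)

Var(XY) = E[X²]E[Y²] - (E[X]E[Y])²
E[V] = 0.25, Var(V) = 0.0375
E[D] = 0.375, Var(D) = 0.026041667
E[V²] = 0.0375 + 0.25² = 0.1
E[D²] = 0.026041667 + 0.375² = 0.16666667
Var(Z) = 0.1*0.16666667 - (0.25*0.375)²
= 0.016666667 - 0.0087890625 = 0.0078776042

0.0078776042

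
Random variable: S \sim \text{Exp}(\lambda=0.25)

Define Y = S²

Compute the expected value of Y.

E[S²] = Var(S) + (E[S])² = 16 + 16 = 32

32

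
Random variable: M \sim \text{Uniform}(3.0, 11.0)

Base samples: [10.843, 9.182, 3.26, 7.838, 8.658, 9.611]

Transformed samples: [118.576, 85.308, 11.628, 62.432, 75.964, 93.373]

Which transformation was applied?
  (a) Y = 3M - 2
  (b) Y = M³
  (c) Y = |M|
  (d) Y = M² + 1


Checking option (d) Y = M² + 1:
  M = 10.843 -> Y = 118.576 ✓
  M = 9.182 -> Y = 85.308 ✓
  M = 3.26 -> Y = 11.628 ✓
All samples match this transformation.

(d) M² + 1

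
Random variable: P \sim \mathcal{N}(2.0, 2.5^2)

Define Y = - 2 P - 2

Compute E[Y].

For Y = -2P - 2:
E[Y] = -2 * E[P] - 2
E[P] = 2.0 = 2
E[Y] = -2 * 2 - 2 = -6

-6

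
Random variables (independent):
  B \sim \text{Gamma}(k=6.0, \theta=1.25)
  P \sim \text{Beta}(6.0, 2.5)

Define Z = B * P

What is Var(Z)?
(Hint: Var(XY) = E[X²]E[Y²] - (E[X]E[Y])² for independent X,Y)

Var(XY) = E[X²]E[Y²] - (E[X]E[Y])²
E[B] = 7.5, Var(B) = 9.375
E[P] = 0.70588235, Var(P) = 0.021853943
E[B²] = 9.375 + 7.5² = 65.625
E[P²] = 0.021853943 + 0.70588235² = 0.52012384
Var(Z) = 65.625*0.52012384 - (7.5*0.70588235)²
= 34.133127 - 28.027682 = 6.1054453

6.1054453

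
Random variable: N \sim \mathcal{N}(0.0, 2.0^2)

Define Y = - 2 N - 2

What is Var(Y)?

For Y = aN + b: Var(Y) = a² * Var(N)
Var(N) = 2.0^2 = 4
Var(Y) = (-2)² * 4 = 4 * 4 = 16

16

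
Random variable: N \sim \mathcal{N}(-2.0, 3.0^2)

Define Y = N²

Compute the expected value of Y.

Using E[X²] = Var(X) + (E[X])²:
E[N] = -2
Var(N) = 3.0^2 = 9
E[N²] = 9 + (-2)² = 9 + 4 = 13

13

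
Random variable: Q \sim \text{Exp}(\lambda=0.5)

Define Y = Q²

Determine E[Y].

Using E[X²] = Var(X) + (E[X])²:
E[Q] = 2
Var(Q) = 1/0.5^2 = 4
E[Q²] = 4 + 2² = 4 + 4 = 8

8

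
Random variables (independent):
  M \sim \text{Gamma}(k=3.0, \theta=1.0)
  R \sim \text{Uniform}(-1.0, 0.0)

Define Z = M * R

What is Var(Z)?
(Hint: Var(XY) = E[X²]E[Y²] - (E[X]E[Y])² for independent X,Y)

Var(XY) = E[X²]E[Y²] - (E[X]E[Y])²
E[M] = 3, Var(M) = 3
E[R] = -0.5, Var(R) = 0.083333333
E[M²] = 3 + 3² = 12
E[R²] = 0.083333333 + (-0.5)² = 0.33333333
Var(Z) = 12*0.33333333 - (3*(-0.5))²
= 4 - 2.25 = 1.75

1.75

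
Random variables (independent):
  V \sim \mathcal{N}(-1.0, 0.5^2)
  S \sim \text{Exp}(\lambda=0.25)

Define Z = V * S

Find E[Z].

For independent RVs: E[XY] = E[X]*E[Y]
E[V] = -1
E[S] = 4
E[Z] = -1 * 4 = -4

-4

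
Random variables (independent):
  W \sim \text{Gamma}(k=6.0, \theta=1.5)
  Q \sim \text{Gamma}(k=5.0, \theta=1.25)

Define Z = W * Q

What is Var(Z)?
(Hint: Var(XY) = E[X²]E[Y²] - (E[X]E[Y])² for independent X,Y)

Var(XY) = E[X²]E[Y²] - (E[X]E[Y])²
E[W] = 9, Var(W) = 13.5
E[Q] = 6.25, Var(Q) = 7.8125
E[W²] = 13.5 + 9² = 94.5
E[Q²] = 7.8125 + 6.25² = 46.875
Var(Z) = 94.5*46.875 - (9*6.25)²
= 4429.6875 - 3164.0625 = 1265.625

1265.625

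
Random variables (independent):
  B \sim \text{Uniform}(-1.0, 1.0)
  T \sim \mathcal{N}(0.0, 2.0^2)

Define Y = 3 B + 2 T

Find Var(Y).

For independent RVs: Var(aX + bY) = a²Var(X) + b²Var(Y)
Var(B) = 0.33333333
Var(T) = 4
Var(Y) = 3²*0.33333333 + 2²*4
= 9*0.33333333 + 4*4 = 19

19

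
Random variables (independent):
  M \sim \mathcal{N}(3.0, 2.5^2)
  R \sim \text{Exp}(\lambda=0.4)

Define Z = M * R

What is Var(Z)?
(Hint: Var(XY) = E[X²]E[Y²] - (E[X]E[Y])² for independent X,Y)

Var(XY) = E[X²]E[Y²] - (E[X]E[Y])²
E[M] = 3, Var(M) = 6.25
E[R] = 2.5, Var(R) = 6.25
E[M²] = 6.25 + 3² = 15.25
E[R²] = 6.25 + 2.5² = 12.5
Var(Z) = 15.25*12.5 - (3*2.5)²
= 190.625 - 56.25 = 134.375

134.375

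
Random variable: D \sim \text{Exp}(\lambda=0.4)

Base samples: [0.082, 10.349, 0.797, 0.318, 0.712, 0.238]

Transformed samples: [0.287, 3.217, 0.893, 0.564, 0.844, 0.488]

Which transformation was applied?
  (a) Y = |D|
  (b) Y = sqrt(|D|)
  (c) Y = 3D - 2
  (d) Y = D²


Checking option (b) Y = sqrt(|D|):
  D = 0.082 -> Y = 0.287 ✓
  D = 10.349 -> Y = 3.217 ✓
  D = 0.797 -> Y = 0.893 ✓
All samples match this transformation.

(b) sqrt(|D|)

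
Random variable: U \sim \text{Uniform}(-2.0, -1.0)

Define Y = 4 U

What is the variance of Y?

For Y = aU + b: Var(Y) = a² * Var(U)
Var(U) = (-1 + 2)^2/12 = 0.083333333
Var(Y) = 4² * 0.083333333 = 16 * 0.083333333 = 1.3333333

1.3333333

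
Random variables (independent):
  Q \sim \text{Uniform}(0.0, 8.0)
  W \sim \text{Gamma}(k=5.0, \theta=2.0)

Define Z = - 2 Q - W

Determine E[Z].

E[Z] = -2*E[Q] - 1*E[W]
E[Q] = 4
E[W] = 10
E[Z] = -2*4 - 1*10 = -18

-18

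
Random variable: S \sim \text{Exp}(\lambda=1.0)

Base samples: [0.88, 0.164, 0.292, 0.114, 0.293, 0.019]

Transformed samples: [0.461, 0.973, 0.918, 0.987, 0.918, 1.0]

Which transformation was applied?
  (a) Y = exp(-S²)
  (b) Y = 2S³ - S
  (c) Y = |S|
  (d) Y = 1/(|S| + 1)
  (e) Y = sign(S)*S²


Checking option (a) Y = exp(-S²):
  S = 0.88 -> Y = 0.461 ✓
  S = 0.164 -> Y = 0.973 ✓
  S = 0.292 -> Y = 0.918 ✓
All samples match this transformation.

(a) exp(-S²)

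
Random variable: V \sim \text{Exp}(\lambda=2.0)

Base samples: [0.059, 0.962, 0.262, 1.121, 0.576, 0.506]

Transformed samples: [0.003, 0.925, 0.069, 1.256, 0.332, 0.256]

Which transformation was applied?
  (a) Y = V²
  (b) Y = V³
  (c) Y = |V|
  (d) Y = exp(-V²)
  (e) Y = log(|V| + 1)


Checking option (a) Y = V²:
  V = 0.059 -> Y = 0.003 ✓
  V = 0.962 -> Y = 0.925 ✓
  V = 0.262 -> Y = 0.069 ✓
All samples match this transformation.

(a) V²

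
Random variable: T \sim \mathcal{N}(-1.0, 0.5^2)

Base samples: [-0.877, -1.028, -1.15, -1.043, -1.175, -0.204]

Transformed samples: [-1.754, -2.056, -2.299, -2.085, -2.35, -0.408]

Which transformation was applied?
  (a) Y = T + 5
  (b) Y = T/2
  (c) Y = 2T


Checking option (c) Y = 2T:
  T = -0.877 -> Y = -1.754 ✓
  T = -1.028 -> Y = -2.056 ✓
  T = -1.15 -> Y = -2.299 ✓
All samples match this transformation.

(c) 2T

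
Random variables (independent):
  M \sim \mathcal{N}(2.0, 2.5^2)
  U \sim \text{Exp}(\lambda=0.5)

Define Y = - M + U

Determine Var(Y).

For independent RVs: Var(aX + bY) = a²Var(X) + b²Var(Y)
Var(M) = 6.25
Var(U) = 4
Var(Y) = (-1)²*6.25 + 1²*4
= 1*6.25 + 1*4 = 10.25

10.25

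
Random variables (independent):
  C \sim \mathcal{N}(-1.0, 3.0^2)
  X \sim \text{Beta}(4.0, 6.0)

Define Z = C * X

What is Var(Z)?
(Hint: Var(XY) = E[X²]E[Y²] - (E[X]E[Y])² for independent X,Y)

Var(XY) = E[X²]E[Y²] - (E[X]E[Y])²
E[C] = -1, Var(C) = 9
E[X] = 0.4, Var(X) = 0.021818182
E[C²] = 9 + (-1)² = 10
E[X²] = 0.021818182 + 0.4² = 0.18181818
Var(Z) = 10*0.18181818 - (-1*0.4)²
= 1.8181818 - 0.16 = 1.6581818

1.6581818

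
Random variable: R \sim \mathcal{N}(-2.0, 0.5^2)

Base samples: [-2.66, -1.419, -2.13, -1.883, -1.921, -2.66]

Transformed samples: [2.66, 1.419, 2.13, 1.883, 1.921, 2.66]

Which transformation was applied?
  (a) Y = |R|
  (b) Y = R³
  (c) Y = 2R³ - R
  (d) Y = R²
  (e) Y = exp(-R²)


Checking option (a) Y = |R|:
  R = -2.66 -> Y = 2.66 ✓
  R = -1.419 -> Y = 1.419 ✓
  R = -2.13 -> Y = 2.13 ✓
All samples match this transformation.

(a) |R|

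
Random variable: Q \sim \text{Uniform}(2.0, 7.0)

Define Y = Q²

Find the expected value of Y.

E[Q²] = Var(Q) + (E[Q])² = 2.0833333 + 20.25 = 22.333333

22.333333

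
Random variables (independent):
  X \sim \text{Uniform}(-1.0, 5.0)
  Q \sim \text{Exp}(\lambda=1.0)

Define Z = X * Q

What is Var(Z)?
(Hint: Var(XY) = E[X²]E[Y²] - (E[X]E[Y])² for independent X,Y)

Var(XY) = E[X²]E[Y²] - (E[X]E[Y])²
E[X] = 2, Var(X) = 3
E[Q] = 1, Var(Q) = 1
E[X²] = 3 + 2² = 7
E[Q²] = 1 + 1² = 2
Var(Z) = 7*2 - (2*1)²
= 14 - 4 = 10

10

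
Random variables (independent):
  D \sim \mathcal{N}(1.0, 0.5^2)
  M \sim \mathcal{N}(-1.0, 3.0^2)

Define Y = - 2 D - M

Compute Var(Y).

For independent RVs: Var(aX + bY) = a²Var(X) + b²Var(Y)
Var(D) = 0.25
Var(M) = 9
Var(Y) = (-2)²*0.25 + (-1)²*9
= 4*0.25 + 1*9 = 10

10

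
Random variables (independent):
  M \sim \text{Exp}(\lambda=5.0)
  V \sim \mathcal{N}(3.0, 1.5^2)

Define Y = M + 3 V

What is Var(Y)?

For independent RVs: Var(aX + bY) = a²Var(X) + b²Var(Y)
Var(M) = 0.04
Var(V) = 2.25
Var(Y) = 1²*0.04 + 3²*2.25
= 1*0.04 + 9*2.25 = 20.29

20.29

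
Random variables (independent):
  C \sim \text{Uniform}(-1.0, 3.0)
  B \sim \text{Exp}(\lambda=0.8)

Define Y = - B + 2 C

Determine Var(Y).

For independent RVs: Var(aX + bY) = a²Var(X) + b²Var(Y)
Var(C) = 1.3333333
Var(B) = 1.5625
Var(Y) = 2²*1.3333333 + (-1)²*1.5625
= 4*1.3333333 + 1*1.5625 = 6.8958333

6.8958333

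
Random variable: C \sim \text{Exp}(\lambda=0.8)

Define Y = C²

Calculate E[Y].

Using E[X²] = Var(X) + (E[X])²:
E[C] = 1.25
Var(C) = 1/0.8^2 = 1.5625
E[C²] = 1.5625 + 1.25² = 1.5625 + 1.5625 = 3.125

3.125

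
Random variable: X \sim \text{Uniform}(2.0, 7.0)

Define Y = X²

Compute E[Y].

Using E[X²] = Var(X) + (E[X])²:
E[X] = 4.5
Var(X) = (7 - 2)^2/12 = 2.0833333
E[X²] = 2.0833333 + 4.5² = 2.0833333 + 20.25 = 22.333333

22.333333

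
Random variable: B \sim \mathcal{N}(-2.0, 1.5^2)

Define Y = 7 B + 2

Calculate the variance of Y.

For Y = aB + b: Var(Y) = a² * Var(B)
Var(B) = 1.5^2 = 2.25
Var(Y) = 7² * 2.25 = 49 * 2.25 = 110.25

110.25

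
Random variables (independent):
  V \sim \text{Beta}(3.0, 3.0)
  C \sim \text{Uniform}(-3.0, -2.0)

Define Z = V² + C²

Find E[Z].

E[Z] = E[V²] + E[C²]
E[V²] = Var(V) + E[V]² = 0.035714286 + 0.25 = 0.28571429
E[C²] = Var(C) + E[C]² = 0.083333333 + 6.25 = 6.3333333
E[Z] = 0.28571429 + 6.3333333 = 6.6190476

6.6190476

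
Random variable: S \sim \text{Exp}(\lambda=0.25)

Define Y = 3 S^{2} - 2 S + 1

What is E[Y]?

E[Y] = 3*E[S²] - 2*E[S] + 1
E[S] = 4
E[S²] = Var(S) + (E[S])² = 16 + 16 = 32
E[Y] = 3*32 - 2*4 + 1 = 89

89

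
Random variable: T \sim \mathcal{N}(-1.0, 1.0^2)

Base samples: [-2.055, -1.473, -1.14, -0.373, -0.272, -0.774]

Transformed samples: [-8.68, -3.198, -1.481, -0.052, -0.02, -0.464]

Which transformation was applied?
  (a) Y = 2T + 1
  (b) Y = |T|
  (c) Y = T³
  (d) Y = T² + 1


Checking option (c) Y = T³:
  T = -2.055 -> Y = -8.68 ✓
  T = -1.473 -> Y = -3.198 ✓
  T = -1.14 -> Y = -1.481 ✓
All samples match this transformation.

(c) T³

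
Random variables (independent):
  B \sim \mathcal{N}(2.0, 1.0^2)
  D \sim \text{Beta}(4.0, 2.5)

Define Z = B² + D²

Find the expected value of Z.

E[Z] = E[B²] + E[D²]
E[B²] = Var(B) + E[B]² = 1 + 4 = 5
E[D²] = Var(D) + E[D]² = 0.031558185 + 0.37869822 = 0.41025641
E[Z] = 5 + 0.41025641 = 5.4102564

5.4102564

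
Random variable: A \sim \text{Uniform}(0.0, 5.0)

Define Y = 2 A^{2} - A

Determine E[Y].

E[Y] = 2*E[A²] - 1*E[A]
E[A] = 2.5
E[A²] = Var(A) + (E[A])² = 2.0833333 + 6.25 = 8.3333333
E[Y] = 2*8.3333333 - 1*2.5 = 14.166667

14.166667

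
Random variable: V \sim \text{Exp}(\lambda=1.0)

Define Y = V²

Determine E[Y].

Using E[X²] = Var(X) + (E[X])²:
E[V] = 1
Var(V) = 1/1.0^2 = 1
E[V²] = 1 + 1² = 1 + 1 = 2

2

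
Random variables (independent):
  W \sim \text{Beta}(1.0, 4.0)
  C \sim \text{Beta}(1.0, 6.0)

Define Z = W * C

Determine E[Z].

For independent RVs: E[XY] = E[X]*E[Y]
E[W] = 0.2
E[C] = 0.14285714
E[Z] = 0.2 * 0.14285714 = 0.028571429

0.028571429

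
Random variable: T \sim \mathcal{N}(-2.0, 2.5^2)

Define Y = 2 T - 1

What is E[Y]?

For Y = 2T - 1:
E[Y] = 2 * E[T] - 1
E[T] = -2.0 = -2
E[Y] = 2 * (-2) - 1 = -5

-5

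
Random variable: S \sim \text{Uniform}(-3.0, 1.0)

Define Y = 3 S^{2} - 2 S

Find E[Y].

E[Y] = 3*E[S²] - 2*E[S]
E[S] = -1
E[S²] = Var(S) + (E[S])² = 1.3333333 + 1 = 2.3333333
E[Y] = 3*2.3333333 - 2*(-1) = 9

9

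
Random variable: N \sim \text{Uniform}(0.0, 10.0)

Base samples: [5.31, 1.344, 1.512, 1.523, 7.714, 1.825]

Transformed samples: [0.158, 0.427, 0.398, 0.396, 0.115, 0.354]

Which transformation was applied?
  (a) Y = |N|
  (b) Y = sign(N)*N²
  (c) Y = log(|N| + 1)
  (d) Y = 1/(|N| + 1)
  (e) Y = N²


Checking option (d) Y = 1/(|N| + 1):
  N = 5.31 -> Y = 0.158 ✓
  N = 1.344 -> Y = 0.427 ✓
  N = 1.512 -> Y = 0.398 ✓
All samples match this transformation.

(d) 1/(|N| + 1)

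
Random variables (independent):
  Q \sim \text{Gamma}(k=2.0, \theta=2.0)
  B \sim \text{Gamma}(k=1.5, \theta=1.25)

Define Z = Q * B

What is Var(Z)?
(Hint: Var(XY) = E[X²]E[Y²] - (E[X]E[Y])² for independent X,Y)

Var(XY) = E[X²]E[Y²] - (E[X]E[Y])²
E[Q] = 4, Var(Q) = 8
E[B] = 1.875, Var(B) = 2.34375
E[Q²] = 8 + 4² = 24
E[B²] = 2.34375 + 1.875² = 5.859375
Var(Z) = 24*5.859375 - (4*1.875)²
= 140.625 - 56.25 = 84.375

84.375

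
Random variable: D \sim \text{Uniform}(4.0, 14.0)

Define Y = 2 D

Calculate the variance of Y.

For Y = aD + b: Var(Y) = a² * Var(D)
Var(D) = (14 - 4)^2/12 = 8.3333333
Var(Y) = 2² * 8.3333333 = 4 * 8.3333333 = 33.333333

33.333333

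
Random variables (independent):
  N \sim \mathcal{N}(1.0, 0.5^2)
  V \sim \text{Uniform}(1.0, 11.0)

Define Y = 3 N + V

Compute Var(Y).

For independent RVs: Var(aX + bY) = a²Var(X) + b²Var(Y)
Var(N) = 0.25
Var(V) = 8.3333333
Var(Y) = 3²*0.25 + 1²*8.3333333
= 9*0.25 + 1*8.3333333 = 10.583333

10.583333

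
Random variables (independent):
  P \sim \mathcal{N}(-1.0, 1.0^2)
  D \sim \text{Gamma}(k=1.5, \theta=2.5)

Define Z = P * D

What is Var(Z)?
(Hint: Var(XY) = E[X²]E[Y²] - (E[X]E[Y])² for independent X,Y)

Var(XY) = E[X²]E[Y²] - (E[X]E[Y])²
E[P] = -1, Var(P) = 1
E[D] = 3.75, Var(D) = 9.375
E[P²] = 1 + (-1)² = 2
E[D²] = 9.375 + 3.75² = 23.4375
Var(Z) = 2*23.4375 - (-1*3.75)²
= 46.875 - 14.0625 = 32.8125

32.8125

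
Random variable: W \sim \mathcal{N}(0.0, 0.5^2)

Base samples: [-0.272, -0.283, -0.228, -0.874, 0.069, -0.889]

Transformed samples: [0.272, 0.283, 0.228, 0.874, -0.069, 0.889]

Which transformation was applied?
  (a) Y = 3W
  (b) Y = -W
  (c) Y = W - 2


Checking option (b) Y = -W:
  W = -0.272 -> Y = 0.272 ✓
  W = -0.283 -> Y = 0.283 ✓
  W = -0.228 -> Y = 0.228 ✓
All samples match this transformation.

(b) -W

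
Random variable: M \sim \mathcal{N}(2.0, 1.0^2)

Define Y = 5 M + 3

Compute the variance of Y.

For Y = aM + b: Var(Y) = a² * Var(M)
Var(M) = 1.0^2 = 1
Var(Y) = 5² * 1 = 25 * 1 = 25

25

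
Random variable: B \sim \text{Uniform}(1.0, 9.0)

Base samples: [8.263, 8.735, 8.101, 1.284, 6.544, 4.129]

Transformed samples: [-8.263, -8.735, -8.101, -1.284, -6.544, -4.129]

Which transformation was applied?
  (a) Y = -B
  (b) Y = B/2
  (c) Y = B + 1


Checking option (a) Y = -B:
  B = 8.263 -> Y = -8.263 ✓
  B = 8.735 -> Y = -8.735 ✓
  B = 8.101 -> Y = -8.101 ✓
All samples match this transformation.

(a) -B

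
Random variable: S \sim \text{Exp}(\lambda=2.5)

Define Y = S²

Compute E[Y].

Using E[X²] = Var(X) + (E[X])²:
E[S] = 0.4
Var(S) = 1/2.5^2 = 0.16
E[S²] = 0.16 + 0.4² = 0.16 + 0.16 = 0.32

0.32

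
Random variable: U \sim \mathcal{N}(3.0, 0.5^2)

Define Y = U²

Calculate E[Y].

E[U²] = Var(U) + (E[U])² = 0.25 + 9 = 9.25

9.25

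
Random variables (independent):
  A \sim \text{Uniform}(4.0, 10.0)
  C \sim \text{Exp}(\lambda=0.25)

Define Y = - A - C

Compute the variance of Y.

For independent RVs: Var(aX + bY) = a²Var(X) + b²Var(Y)
Var(A) = 3
Var(C) = 16
Var(Y) = (-1)²*3 + (-1)²*16
= 1*3 + 1*16 = 19

19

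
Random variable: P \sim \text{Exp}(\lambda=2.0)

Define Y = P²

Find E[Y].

Using E[X²] = Var(X) + (E[X])²:
E[P] = 0.5
Var(P) = 1/2.0^2 = 0.25
E[P²] = 0.25 + 0.5² = 0.25 + 0.25 = 0.5

0.5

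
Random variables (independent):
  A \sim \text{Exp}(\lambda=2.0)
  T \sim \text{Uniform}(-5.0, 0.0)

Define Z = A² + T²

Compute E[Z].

E[Z] = E[A²] + E[T²]
E[A²] = Var(A) + E[A]² = 0.25 + 0.25 = 0.5
E[T²] = Var(T) + E[T]² = 2.0833333 + 6.25 = 8.3333333
E[Z] = 0.5 + 8.3333333 = 8.8333333

8.8333333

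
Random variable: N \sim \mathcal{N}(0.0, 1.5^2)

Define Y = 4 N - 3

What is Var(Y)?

For Y = aN + b: Var(Y) = a² * Var(N)
Var(N) = 1.5^2 = 2.25
Var(Y) = 4² * 2.25 = 16 * 2.25 = 36

36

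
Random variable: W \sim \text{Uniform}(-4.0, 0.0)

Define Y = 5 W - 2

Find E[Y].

For Y = 5W - 2:
E[Y] = 5 * E[W] - 2
E[W] = (-4 + 0)/2 = -2
E[Y] = 5 * (-2) - 2 = -12

-12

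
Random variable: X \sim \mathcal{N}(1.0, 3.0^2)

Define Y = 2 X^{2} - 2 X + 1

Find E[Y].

E[Y] = 2*E[X²] - 2*E[X] + 1
E[X] = 1
E[X²] = Var(X) + (E[X])² = 9 + 1 = 10
E[Y] = 2*10 - 2*1 + 1 = 19

19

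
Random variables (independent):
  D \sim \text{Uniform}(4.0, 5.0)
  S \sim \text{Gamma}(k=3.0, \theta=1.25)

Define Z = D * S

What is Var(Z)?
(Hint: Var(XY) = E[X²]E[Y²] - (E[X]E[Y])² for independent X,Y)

Var(XY) = E[X²]E[Y²] - (E[X]E[Y])²
E[D] = 4.5, Var(D) = 0.083333333
E[S] = 3.75, Var(S) = 4.6875
E[D²] = 0.083333333 + 4.5² = 20.333333
E[S²] = 4.6875 + 3.75² = 18.75
Var(Z) = 20.333333*18.75 - (4.5*3.75)²
= 381.25 - 284.76562 = 96.484375

96.484375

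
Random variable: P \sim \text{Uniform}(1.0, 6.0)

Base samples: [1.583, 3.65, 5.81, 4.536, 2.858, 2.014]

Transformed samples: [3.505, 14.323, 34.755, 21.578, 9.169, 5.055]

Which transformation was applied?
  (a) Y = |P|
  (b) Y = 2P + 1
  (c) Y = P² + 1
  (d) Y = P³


Checking option (c) Y = P² + 1:
  P = 1.583 -> Y = 3.505 ✓
  P = 3.65 -> Y = 14.323 ✓
  P = 5.81 -> Y = 34.755 ✓
All samples match this transformation.

(c) P² + 1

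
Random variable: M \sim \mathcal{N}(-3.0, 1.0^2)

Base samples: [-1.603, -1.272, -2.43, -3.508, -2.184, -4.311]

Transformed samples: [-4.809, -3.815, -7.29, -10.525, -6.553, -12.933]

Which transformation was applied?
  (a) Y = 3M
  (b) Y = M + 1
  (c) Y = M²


Checking option (a) Y = 3M:
  M = -1.603 -> Y = -4.809 ✓
  M = -1.272 -> Y = -3.815 ✓
  M = -2.43 -> Y = -7.29 ✓
All samples match this transformation.

(a) 3M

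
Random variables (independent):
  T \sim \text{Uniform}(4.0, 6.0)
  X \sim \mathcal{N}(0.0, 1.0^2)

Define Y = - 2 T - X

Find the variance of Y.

For independent RVs: Var(aX + bY) = a²Var(X) + b²Var(Y)
Var(T) = 0.33333333
Var(X) = 1
Var(Y) = (-2)²*0.33333333 + (-1)²*1
= 4*0.33333333 + 1*1 = 2.3333333

2.3333333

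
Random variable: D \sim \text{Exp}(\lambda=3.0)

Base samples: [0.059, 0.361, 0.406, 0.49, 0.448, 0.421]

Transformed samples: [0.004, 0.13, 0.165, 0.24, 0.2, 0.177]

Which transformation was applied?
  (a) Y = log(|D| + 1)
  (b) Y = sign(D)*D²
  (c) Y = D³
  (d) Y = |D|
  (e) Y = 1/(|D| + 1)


Checking option (b) Y = sign(D)*D²:
  D = 0.059 -> Y = 0.004 ✓
  D = 0.361 -> Y = 0.13 ✓
  D = 0.406 -> Y = 0.165 ✓
All samples match this transformation.

(b) sign(D)*D²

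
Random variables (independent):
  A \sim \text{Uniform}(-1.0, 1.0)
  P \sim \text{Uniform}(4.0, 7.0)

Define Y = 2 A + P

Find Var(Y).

For independent RVs: Var(aX + bY) = a²Var(X) + b²Var(Y)
Var(A) = 0.33333333
Var(P) = 0.75
Var(Y) = 2²*0.33333333 + 1²*0.75
= 4*0.33333333 + 1*0.75 = 2.0833333

2.0833333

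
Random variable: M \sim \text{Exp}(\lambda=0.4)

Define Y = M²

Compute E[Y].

E[M²] = Var(M) + (E[M])² = 6.25 + 6.25 = 12.5

12.5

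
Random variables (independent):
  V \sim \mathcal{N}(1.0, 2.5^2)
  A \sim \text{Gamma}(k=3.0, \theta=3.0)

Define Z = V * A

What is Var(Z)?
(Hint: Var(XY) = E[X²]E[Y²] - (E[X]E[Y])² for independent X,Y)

Var(XY) = E[X²]E[Y²] - (E[X]E[Y])²
E[V] = 1, Var(V) = 6.25
E[A] = 9, Var(A) = 27
E[V²] = 6.25 + 1² = 7.25
E[A²] = 27 + 9² = 108
Var(Z) = 7.25*108 - (1*9)²
= 783 - 81 = 702

702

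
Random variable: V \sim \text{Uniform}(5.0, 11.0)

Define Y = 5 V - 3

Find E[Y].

For Y = 5V - 3:
E[Y] = 5 * E[V] - 3
E[V] = (5 + 11)/2 = 8
E[Y] = 5 * 8 - 3 = 37

37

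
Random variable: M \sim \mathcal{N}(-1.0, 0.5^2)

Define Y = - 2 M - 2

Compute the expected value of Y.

For Y = -2M - 2:
E[Y] = -2 * E[M] - 2
E[M] = -1.0 = -1
E[Y] = -2 * (-1) - 2 = 0

0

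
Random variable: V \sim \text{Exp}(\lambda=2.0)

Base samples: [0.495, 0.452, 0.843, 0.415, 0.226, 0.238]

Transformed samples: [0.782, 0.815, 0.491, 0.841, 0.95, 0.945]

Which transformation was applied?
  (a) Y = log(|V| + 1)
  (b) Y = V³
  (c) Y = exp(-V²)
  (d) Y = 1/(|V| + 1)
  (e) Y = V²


Checking option (c) Y = exp(-V²):
  V = 0.495 -> Y = 0.782 ✓
  V = 0.452 -> Y = 0.815 ✓
  V = 0.843 -> Y = 0.491 ✓
All samples match this transformation.

(c) exp(-V²)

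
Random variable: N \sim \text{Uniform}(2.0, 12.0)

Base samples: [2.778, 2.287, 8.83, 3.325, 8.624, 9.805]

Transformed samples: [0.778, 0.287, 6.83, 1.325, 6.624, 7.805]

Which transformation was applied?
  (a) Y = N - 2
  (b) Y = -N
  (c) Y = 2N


Checking option (a) Y = N - 2:
  N = 2.778 -> Y = 0.778 ✓
  N = 2.287 -> Y = 0.287 ✓
  N = 8.83 -> Y = 6.83 ✓
All samples match this transformation.

(a) N - 2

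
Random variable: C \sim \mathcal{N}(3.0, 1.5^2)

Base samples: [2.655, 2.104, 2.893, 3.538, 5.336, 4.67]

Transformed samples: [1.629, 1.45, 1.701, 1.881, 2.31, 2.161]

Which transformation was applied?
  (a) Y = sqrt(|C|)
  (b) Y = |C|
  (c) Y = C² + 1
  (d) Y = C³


Checking option (a) Y = sqrt(|C|):
  C = 2.655 -> Y = 1.629 ✓
  C = 2.104 -> Y = 1.45 ✓
  C = 2.893 -> Y = 1.701 ✓
All samples match this transformation.

(a) sqrt(|C|)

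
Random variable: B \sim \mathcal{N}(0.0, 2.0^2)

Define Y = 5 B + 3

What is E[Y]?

For Y = 5B + 3:
E[Y] = 5 * E[B] + 3
E[B] = 0.0 = 0
E[Y] = 5 * 0 + 3 = 3

3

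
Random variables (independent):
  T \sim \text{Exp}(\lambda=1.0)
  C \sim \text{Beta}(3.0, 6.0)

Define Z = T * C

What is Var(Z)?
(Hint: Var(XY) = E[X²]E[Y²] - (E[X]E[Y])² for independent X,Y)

Var(XY) = E[X²]E[Y²] - (E[X]E[Y])²
E[T] = 1, Var(T) = 1
E[C] = 0.33333333, Var(C) = 0.022222222
E[T²] = 1 + 1² = 2
E[C²] = 0.022222222 + 0.33333333² = 0.13333333
Var(Z) = 2*0.13333333 - (1*0.33333333)²
= 0.26666667 - 0.11111111 = 0.15555556

0.15555556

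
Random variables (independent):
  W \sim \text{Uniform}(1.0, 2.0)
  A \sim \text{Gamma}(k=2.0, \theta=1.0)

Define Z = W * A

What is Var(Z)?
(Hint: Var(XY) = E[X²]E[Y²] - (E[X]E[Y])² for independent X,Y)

Var(XY) = E[X²]E[Y²] - (E[X]E[Y])²
E[W] = 1.5, Var(W) = 0.083333333
E[A] = 2, Var(A) = 2
E[W²] = 0.083333333 + 1.5² = 2.3333333
E[A²] = 2 + 2² = 6
Var(Z) = 2.3333333*6 - (1.5*2)²
= 14 - 9 = 5

5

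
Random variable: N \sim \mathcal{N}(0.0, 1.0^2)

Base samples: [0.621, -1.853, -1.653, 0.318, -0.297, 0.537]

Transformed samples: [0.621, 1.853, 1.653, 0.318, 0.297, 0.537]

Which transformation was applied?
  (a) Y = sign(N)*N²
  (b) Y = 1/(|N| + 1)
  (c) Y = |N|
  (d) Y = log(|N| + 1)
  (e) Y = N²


Checking option (c) Y = |N|:
  N = 0.621 -> Y = 0.621 ✓
  N = -1.853 -> Y = 1.853 ✓
  N = -1.653 -> Y = 1.653 ✓
All samples match this transformation.

(c) |N|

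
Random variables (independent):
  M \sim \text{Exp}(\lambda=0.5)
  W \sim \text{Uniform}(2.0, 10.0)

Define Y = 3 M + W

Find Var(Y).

For independent RVs: Var(aX + bY) = a²Var(X) + b²Var(Y)
Var(M) = 4
Var(W) = 5.3333333
Var(Y) = 3²*4 + 1²*5.3333333
= 9*4 + 1*5.3333333 = 41.333333

41.333333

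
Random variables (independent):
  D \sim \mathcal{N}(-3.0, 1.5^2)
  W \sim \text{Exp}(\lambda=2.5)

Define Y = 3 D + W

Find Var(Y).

For independent RVs: Var(aX + bY) = a²Var(X) + b²Var(Y)
Var(D) = 2.25
Var(W) = 0.16
Var(Y) = 3²*2.25 + 1²*0.16
= 9*2.25 + 1*0.16 = 20.41

20.41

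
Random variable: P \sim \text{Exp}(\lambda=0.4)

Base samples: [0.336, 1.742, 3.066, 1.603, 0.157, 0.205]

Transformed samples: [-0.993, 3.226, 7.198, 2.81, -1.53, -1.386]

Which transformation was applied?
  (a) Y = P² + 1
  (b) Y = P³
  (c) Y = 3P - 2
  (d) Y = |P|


Checking option (c) Y = 3P - 2:
  P = 0.336 -> Y = -0.993 ✓
  P = 1.742 -> Y = 3.226 ✓
  P = 3.066 -> Y = 7.198 ✓
All samples match this transformation.

(c) 3P - 2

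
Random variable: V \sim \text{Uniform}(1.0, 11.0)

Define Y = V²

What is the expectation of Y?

E[V²] = Var(V) + (E[V])² = 8.3333333 + 36 = 44.333333

44.333333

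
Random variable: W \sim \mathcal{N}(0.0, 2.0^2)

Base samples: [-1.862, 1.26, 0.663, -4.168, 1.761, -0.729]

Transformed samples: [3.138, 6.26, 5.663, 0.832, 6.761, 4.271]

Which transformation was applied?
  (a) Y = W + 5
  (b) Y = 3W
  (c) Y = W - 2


Checking option (a) Y = W + 5:
  W = -1.862 -> Y = 3.138 ✓
  W = 1.26 -> Y = 6.26 ✓
  W = 0.663 -> Y = 5.663 ✓
All samples match this transformation.

(a) W + 5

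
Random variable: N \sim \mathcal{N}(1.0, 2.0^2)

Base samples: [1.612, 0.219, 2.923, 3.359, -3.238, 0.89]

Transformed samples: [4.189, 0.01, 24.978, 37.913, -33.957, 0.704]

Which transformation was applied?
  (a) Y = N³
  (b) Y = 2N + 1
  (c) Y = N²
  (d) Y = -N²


Checking option (a) Y = N³:
  N = 1.612 -> Y = 4.189 ✓
  N = 0.219 -> Y = 0.01 ✓
  N = 2.923 -> Y = 24.978 ✓
All samples match this transformation.

(a) N³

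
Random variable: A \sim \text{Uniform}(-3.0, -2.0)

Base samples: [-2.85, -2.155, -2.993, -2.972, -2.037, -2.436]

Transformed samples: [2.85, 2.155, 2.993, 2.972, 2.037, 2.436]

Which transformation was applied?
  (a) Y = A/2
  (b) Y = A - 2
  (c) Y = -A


Checking option (c) Y = -A:
  A = -2.85 -> Y = 2.85 ✓
  A = -2.155 -> Y = 2.155 ✓
  A = -2.993 -> Y = 2.993 ✓
All samples match this transformation.

(c) -A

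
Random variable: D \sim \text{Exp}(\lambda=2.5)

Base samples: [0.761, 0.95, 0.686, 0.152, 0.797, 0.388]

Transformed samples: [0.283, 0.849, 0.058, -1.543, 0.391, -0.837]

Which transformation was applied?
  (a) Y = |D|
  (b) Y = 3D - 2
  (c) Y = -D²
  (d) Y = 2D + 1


Checking option (b) Y = 3D - 2:
  D = 0.761 -> Y = 0.283 ✓
  D = 0.95 -> Y = 0.849 ✓
  D = 0.686 -> Y = 0.058 ✓
All samples match this transformation.

(b) 3D - 2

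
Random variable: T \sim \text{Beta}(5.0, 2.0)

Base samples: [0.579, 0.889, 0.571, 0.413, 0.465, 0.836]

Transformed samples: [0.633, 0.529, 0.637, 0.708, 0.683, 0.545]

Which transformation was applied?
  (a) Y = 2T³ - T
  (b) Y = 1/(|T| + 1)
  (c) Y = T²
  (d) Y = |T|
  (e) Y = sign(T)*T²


Checking option (b) Y = 1/(|T| + 1):
  T = 0.579 -> Y = 0.633 ✓
  T = 0.889 -> Y = 0.529 ✓
  T = 0.571 -> Y = 0.637 ✓
All samples match this transformation.

(b) 1/(|T| + 1)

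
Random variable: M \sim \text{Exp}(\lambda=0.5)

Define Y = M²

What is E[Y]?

E[M²] = Var(M) + (E[M])² = 4 + 4 = 8

8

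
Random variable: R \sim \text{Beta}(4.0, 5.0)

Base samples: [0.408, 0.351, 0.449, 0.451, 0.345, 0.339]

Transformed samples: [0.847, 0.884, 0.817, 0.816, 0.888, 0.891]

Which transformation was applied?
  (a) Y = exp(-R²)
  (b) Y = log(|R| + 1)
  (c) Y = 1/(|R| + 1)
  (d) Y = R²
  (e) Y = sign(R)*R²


Checking option (a) Y = exp(-R²):
  R = 0.408 -> Y = 0.847 ✓
  R = 0.351 -> Y = 0.884 ✓
  R = 0.449 -> Y = 0.817 ✓
All samples match this transformation.

(a) exp(-R²)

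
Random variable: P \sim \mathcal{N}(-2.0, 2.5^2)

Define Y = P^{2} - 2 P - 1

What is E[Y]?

E[Y] = 1*E[P²] - 2*E[P] - 1
E[P] = -2
E[P²] = Var(P) + (E[P])² = 6.25 + 4 = 10.25
E[Y] = 1*10.25 - 2*(-2) - 1 = 13.25

13.25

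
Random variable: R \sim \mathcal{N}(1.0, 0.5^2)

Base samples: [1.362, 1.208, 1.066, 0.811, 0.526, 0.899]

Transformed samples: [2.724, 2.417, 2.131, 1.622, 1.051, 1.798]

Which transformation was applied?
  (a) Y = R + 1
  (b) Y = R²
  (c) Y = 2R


Checking option (c) Y = 2R:
  R = 1.362 -> Y = 2.724 ✓
  R = 1.208 -> Y = 2.417 ✓
  R = 1.066 -> Y = 2.131 ✓
All samples match this transformation.

(c) 2R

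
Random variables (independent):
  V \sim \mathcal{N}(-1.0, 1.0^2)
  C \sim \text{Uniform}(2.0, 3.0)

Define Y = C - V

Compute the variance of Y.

For independent RVs: Var(aX + bY) = a²Var(X) + b²Var(Y)
Var(V) = 1
Var(C) = 0.083333333
Var(Y) = (-1)²*1 + 1²*0.083333333
= 1*1 + 1*0.083333333 = 1.0833333

1.0833333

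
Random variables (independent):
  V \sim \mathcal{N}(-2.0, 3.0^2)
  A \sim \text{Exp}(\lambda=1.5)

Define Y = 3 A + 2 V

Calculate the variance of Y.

For independent RVs: Var(aX + bY) = a²Var(X) + b²Var(Y)
Var(V) = 9
Var(A) = 0.44444444
Var(Y) = 2²*9 + 3²*0.44444444
= 4*9 + 9*0.44444444 = 40

40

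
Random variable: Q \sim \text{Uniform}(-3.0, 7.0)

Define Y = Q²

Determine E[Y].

E[Q²] = Var(Q) + (E[Q])² = 8.3333333 + 4 = 12.333333

12.333333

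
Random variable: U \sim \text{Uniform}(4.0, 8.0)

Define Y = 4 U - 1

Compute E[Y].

For Y = 4U - 1:
E[Y] = 4 * E[U] - 1
E[U] = (4 + 8)/2 = 6
E[Y] = 4 * 6 - 1 = 23

23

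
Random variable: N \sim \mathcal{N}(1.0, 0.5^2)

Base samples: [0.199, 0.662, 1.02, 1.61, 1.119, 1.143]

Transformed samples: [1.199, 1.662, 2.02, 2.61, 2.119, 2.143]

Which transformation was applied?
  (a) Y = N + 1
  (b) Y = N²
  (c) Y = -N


Checking option (a) Y = N + 1:
  N = 0.199 -> Y = 1.199 ✓
  N = 0.662 -> Y = 1.662 ✓
  N = 1.02 -> Y = 2.02 ✓
All samples match this transformation.

(a) N + 1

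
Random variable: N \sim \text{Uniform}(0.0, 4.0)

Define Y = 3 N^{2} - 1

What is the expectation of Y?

E[Y] = 3*E[N²] - 1
E[N] = 2
E[N²] = Var(N) + (E[N])² = 1.3333333 + 4 = 5.3333333
E[Y] = 3*5.3333333 - 1 = 15

15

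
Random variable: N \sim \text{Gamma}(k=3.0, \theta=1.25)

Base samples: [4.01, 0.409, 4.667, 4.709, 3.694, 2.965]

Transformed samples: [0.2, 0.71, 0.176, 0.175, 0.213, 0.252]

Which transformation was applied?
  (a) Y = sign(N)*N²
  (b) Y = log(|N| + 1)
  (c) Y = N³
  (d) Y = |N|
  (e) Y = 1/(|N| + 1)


Checking option (e) Y = 1/(|N| + 1):
  N = 4.01 -> Y = 0.2 ✓
  N = 0.409 -> Y = 0.71 ✓
  N = 4.667 -> Y = 0.176 ✓
All samples match this transformation.

(e) 1/(|N| + 1)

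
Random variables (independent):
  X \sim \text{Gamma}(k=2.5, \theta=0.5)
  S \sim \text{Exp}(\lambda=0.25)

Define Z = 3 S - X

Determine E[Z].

E[Z] = -1*E[X] + 3*E[S]
E[X] = 1.25
E[S] = 4
E[Z] = -1*1.25 + 3*4 = 10.75

10.75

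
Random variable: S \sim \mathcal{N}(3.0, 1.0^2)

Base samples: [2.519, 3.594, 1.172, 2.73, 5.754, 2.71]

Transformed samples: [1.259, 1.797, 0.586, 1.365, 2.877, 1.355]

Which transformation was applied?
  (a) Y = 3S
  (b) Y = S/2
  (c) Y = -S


Checking option (b) Y = S/2:
  S = 2.519 -> Y = 1.259 ✓
  S = 3.594 -> Y = 1.797 ✓
  S = 1.172 -> Y = 0.586 ✓
All samples match this transformation.

(b) S/2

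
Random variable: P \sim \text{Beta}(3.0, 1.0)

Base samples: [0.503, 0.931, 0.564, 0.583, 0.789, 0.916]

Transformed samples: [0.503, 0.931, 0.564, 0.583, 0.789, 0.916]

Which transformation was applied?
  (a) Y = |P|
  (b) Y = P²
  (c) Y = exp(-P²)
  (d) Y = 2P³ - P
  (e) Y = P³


Checking option (a) Y = |P|:
  P = 0.503 -> Y = 0.503 ✓
  P = 0.931 -> Y = 0.931 ✓
  P = 0.564 -> Y = 0.564 ✓
All samples match this transformation.

(a) |P|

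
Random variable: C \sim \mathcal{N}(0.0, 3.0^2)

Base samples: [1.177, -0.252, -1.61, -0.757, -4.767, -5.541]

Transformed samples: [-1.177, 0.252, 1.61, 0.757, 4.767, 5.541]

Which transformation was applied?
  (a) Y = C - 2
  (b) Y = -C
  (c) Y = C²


Checking option (b) Y = -C:
  C = 1.177 -> Y = -1.177 ✓
  C = -0.252 -> Y = 0.252 ✓
  C = -1.61 -> Y = 1.61 ✓
All samples match this transformation.

(b) -C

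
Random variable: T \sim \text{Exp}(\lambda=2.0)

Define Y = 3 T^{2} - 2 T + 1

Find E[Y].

E[Y] = 3*E[T²] - 2*E[T] + 1
E[T] = 0.5
E[T²] = Var(T) + (E[T])² = 0.25 + 0.25 = 0.5
E[Y] = 3*0.5 - 2*0.5 + 1 = 1.5

1.5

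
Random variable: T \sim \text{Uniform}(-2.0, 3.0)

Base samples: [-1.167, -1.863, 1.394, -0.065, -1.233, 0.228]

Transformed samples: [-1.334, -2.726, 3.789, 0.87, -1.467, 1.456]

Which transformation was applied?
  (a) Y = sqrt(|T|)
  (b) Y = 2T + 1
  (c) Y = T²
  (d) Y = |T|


Checking option (b) Y = 2T + 1:
  T = -1.167 -> Y = -1.334 ✓
  T = -1.863 -> Y = -2.726 ✓
  T = 1.394 -> Y = 3.789 ✓
All samples match this transformation.

(b) 2T + 1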